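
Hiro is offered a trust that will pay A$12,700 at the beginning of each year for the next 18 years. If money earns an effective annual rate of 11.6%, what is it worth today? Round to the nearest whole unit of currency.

A$105,237

PV = PMT · [1 − (1+i)^(−n)] / i × (1+i) = 12700 · 8.286398 = 105,237.2572
(annuity-due: payments at period start, so ×(1+i).)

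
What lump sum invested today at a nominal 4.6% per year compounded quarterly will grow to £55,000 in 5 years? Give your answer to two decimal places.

i = 0.046/4 = 0.0115 per quarter; n = 5·4 = 20.
Discount factor = (1+0.0115)^(−20) = 0.795577; PV = 55,000 × 0.795577 = 43,756.7389

£43,756.74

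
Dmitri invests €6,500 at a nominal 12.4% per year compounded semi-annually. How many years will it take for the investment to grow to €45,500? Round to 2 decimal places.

16.17 years

Periodic rate i = 0.124/2 = 0.062.
n = ln(45500/6500) / ln(1+0.062) = ln(7.00000) / 0.060154 = 32.3488 half-years
= 32.3488/2 years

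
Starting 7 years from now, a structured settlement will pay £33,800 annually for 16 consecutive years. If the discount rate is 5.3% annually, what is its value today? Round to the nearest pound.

£263,065

Value one period before first payment (t=6): 33800 × [1 − (1+0.053)^(−16)] / 0.053 = 33800 × 10.610014 = 358,618.4614
Discount back 6 years: 358,618.4614 × (1+0.053)^(−6) = 358,618.4614 × 0.733550 = 263,064.6036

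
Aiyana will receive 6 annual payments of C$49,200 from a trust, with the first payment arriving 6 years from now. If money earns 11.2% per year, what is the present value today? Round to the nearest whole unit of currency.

PV at t=5 (ordinary 6-year annuity): 49200 × a(6|0.112) = 49200 × 4.206275 = 206,948.7254
Discount back 5 years: 206,948.7254 × (1+0.112)^(−5) = 206,948.7254 × 0.588134 = 121,713.5192

C$121,714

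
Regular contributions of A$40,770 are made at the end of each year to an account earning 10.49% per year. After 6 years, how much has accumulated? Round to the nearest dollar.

FV = 40770 × [(1+0.1049)^6 − 1] / 0.1049 = 40770 × 7.811634 = 318,480.3280

A$318,480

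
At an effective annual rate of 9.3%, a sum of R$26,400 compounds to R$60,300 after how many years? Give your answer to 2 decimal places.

9.29 years

n = ln(60300/26400) / ln(1+0.093) = ln(2.28409) / 0.088926 = 9.2882 years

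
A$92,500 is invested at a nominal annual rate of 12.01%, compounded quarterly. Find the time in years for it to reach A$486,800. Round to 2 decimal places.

Periodic rate i = 0.1201/4 = 0.030025.
n = ln(486800/92500) / ln(1+0.030025) = ln(5.26270) / 0.029583 = 56.1350 quarters
= 56.1350/4 years

14.03 years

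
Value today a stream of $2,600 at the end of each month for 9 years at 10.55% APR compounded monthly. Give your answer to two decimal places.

$180,828.88

Periodic rate i = 0.1055/12 = 0.00879167; n = 9 × 12 = 108 periods.
Annuity factor a(108|0.00879167) = 69.549568; PV = 2600 × 69.549568 = 180,828.8777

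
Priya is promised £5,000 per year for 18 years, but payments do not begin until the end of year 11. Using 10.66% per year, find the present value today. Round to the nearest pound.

£14,283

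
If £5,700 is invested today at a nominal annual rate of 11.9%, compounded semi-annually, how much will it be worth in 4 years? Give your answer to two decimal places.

With 2 periods per year: i = 0.0595, n = 8.
FV = PV·(1+i)^n = 5,700 × 1.587843 = 9,050.7078

£9,050.71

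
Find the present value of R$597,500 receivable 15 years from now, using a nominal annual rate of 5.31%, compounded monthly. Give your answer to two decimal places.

With 12 periods per year: i = 0.004425, n = 180.
PV = FV·(1+i)^(−n) = 597,500 × 0.451697 = 269,889.1606

R$269,889.16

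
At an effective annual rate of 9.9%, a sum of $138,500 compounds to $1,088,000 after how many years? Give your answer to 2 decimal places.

(1+i)^n = 1.088e+06/138500 = 7.85560, so n = ln 7.85560 / ln 1.099 = 21.8349 years

21.83 years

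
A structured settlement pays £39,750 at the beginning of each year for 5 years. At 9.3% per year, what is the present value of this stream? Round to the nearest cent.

£167,685.42

PV = 39750 × [1 − (1+0.093)^(−5)] / 0.093 × (1+i) = 39750 × 4.218501 = 167,685.4158
(Beginning-of-period payments → annuity-due factor ×(1+i).)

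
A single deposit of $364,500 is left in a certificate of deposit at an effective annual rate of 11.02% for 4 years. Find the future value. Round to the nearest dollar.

364,500 × (1+0.1102)^4 = 364,500 × 1.519165 = 553,735.5734

$553,736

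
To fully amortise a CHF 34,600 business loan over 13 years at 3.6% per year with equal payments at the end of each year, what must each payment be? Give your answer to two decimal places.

Annuity-PV factor = 10.238138; PMT = 34600 / 10.238138 = 3,379.5209

CHF 3,379.52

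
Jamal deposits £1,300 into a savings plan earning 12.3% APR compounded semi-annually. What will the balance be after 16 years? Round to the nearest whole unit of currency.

£8,778

Periodic rate i = 0.123/2 = 0.0615; n = 16 × 2 = 32 periods.
FV = PV·(1+i)^n = 1,300 × 6.752117 = 8,777.7520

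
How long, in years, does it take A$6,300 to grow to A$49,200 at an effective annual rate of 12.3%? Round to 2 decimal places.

17.72 years

(1+i)^n = 49200/6300 = 7.80952, so n = ln 7.80952 / ln 1.123 = 17.7179 years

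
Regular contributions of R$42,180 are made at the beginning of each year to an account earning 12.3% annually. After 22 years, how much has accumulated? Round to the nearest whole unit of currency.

FV = 42180 × [(1+0.123)^22 − 1] / 0.123 × (1+i) = 42180 × 108.043386 = 4,557,270.0349
(annuity-due: payments at period start, so ×(1+i).)

R$4,557,270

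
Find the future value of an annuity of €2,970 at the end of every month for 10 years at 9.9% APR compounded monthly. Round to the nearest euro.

Periodic rate i = 0.099/12 = 0.00825; n = 10 × 12 = 120 periods.
FV = PMT · [(1+i)^n − 1] / i = 2970 · 203.675925 = 604,917.4986

€604,917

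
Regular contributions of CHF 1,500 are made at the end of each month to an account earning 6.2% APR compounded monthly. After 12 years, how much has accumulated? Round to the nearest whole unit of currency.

i = 0.062/12 = 0.00516667 per month; n = 12·12 = 144.
Accumulation factor s(144|0.00516667) = 212.963080; FV = 1500 × 212.963080 = 319,444.6203

CHF 319,445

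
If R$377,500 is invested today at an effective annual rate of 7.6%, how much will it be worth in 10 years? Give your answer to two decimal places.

R$785,307.36

377,500 × (1+0.076)^10 = 377,500 × 2.080284 = 785,307.3628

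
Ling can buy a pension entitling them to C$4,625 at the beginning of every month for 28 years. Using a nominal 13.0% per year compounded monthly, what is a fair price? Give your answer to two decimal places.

i = 0.13/12 = 0.0108333 per month; n = 28·12 = 336.
PV = 4625 × [1 − (1+0.0108333)^(−336)] / 0.0108333 × (1+i) = 4625 × 90.809723 = 419,994.9707
Payments are at the start of each period, so multiply by (1+i).

C$419,994.97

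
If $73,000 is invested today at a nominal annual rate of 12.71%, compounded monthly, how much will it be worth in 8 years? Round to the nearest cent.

Periodic rate i = 0.1271/12 = 0.0105917; n = 8 × 12 = 96 periods.
FV = PV·(1+i)^n = 73,000 × 2.749593 = 200,720.2928

$200,720.29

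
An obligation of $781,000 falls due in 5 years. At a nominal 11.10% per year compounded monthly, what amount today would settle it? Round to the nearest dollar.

With 12 periods per year: i = 0.00925, n = 60.
PV = FV·(1+i)^(−n) = 781,000 × 0.575539 = 449,495.7077

$449,496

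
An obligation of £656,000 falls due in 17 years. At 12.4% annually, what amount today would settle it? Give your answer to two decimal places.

Discount factor = (1+0.124)^(−17) = 0.137080; PV = 656,000 × 0.137080 = 89,924.1929

£89,924.19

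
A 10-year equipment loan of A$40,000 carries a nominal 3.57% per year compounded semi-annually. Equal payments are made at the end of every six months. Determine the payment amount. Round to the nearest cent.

A$2,395.81

Periodic rate i = 0.0357/2 = 0.01785; n = 10 × 2 = 20 periods.
PMT = 40000 / ( [1 − (1+0.01785)^(−20)] / 0.01785 ) = 40000 / 16.695831 = 2,395.8077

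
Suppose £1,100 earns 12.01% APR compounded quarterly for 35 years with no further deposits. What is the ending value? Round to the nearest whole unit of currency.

i = 0.1201/4 = 0.030025 per quarter; n = 35·4 = 140.
1,100 × (1+0.030025)^140 = 1,100 × 62.905294 = 69,195.8238

£69,196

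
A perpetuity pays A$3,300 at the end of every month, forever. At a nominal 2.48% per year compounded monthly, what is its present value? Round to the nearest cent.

A$1,596,774.19

Periodic rate i = 0.0248/12 = 0.00206667.
PV = PMT / i = 3300 / 0.00206667 = 1,596,774.1935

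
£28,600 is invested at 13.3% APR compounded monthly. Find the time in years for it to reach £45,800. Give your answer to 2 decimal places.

3.56 years

Periodic rate i = 0.133/12 = 0.0110833.
(1+i)^n = 45800/28600 = 1.60140, so n = ln 1.60140 / ln 1.01108 = 42.7202 months
= 42.7202/12 years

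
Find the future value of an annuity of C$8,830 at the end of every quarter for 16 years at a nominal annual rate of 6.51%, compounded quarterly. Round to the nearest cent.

With 4 periods per year: i = 0.016275, n = 64.
FV = 8830 × [(1+0.016275)^64 − 1] / 0.016275 = 8830 × 111.218758 = 982,061.6373

C$982,061.64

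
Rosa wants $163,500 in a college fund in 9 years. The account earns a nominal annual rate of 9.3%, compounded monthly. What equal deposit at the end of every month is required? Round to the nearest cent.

Periodic rate i = 0.093/12 = 0.00775; n = 9 × 12 = 108 periods.
PMT = 163500 / ( [(1+0.00775)^108 − 1] / 0.00775 ) = 163500 / 167.998508 = 973.2229

$973.22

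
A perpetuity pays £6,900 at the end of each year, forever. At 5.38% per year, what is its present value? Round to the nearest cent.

£128,252.79

PV = C/r = 6900/0.0538 = 128,252.7881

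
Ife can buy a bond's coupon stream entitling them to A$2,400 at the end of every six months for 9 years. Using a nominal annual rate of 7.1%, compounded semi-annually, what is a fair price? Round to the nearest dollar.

i = 0.071/2 = 0.0355 per half-year; n = 9·2 = 18.
PV = PMT · [1 − (1+i)^(−n)] / i = 2400 · 13.135179 = 31,524.4290

A$31,524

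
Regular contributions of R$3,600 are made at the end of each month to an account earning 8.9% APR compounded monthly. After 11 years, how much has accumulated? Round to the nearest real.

With 12 periods per year: i = 0.00741667, n = 132.
FV = 3600 × [(1+0.00741667)^132 − 1] / 0.00741667 = 3600 × 222.767791 = 801,964.0494

R$801,964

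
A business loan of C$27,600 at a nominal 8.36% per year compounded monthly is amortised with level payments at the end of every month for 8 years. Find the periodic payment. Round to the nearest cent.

C$395.24

With 12 periods per year: i = 0.00696667, n = 96.
PMT = 27600 / ( [1 − (1+0.00696667)^(−96)] / 0.00696667 ) = 27600 / 69.830757 = 395.2413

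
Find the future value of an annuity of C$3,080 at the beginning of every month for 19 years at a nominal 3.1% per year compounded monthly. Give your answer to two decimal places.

C$957,247.18

i = 0.031/12 = 0.00258333 per month; n = 19·12 = 228.
Accumulation factor s(228|0.00258333) × (1+i) = 310.794540; FV = 3080 × 310.794540 = 957,247.1832
Payments are at the start of each period, so multiply by (1+i).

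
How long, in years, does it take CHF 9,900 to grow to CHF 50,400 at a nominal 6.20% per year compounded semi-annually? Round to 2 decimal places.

26.65 years

Periodic rate i = 0.062/2 = 0.031.
n = ln(50400/9900) / ln(1+0.031) = ln(5.09091) / 0.030529 = 53.3082 half-years
= 53.3082/2 years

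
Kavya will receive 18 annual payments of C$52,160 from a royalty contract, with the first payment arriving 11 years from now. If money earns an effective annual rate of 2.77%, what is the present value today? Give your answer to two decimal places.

C$556,635.52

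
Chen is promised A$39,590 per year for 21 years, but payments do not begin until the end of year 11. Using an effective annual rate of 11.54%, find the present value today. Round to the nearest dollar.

A$103,484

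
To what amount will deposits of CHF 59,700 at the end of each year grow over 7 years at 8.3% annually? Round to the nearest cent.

Accumulation factor s(7|0.083) = 9.005152; FV = 59700 × 9.005152 = 537,607.5786

CHF 537,607.58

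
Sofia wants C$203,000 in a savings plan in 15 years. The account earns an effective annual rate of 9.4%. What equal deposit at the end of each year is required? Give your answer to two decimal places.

PMT = 203000 / ( [(1+0.094)^15 − 1] / 0.094 ) = 203000 / 30.300207 = 6,699.6242

C$6,699.62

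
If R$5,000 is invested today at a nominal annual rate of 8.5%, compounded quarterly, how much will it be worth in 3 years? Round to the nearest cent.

R$6,435.09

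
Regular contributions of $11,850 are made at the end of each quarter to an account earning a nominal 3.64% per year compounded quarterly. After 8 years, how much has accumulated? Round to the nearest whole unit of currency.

$437,892

With 4 periods per year: i = 0.0091, n = 32.
FV = PMT · [(1+i)^n − 1] / i = 11850 · 36.952875 = 437,891.5743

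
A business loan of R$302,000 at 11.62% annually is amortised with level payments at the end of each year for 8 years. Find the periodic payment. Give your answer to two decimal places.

R$59,988.55

PMT = 302000 / ( [1 − (1+0.1162)^(−8)] / 0.1162 ) = 302000 / 5.034294 = 59,988.5527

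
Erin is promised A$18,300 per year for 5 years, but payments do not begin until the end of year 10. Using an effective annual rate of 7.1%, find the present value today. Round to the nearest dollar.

A$40,363

PV at t=9 (ordinary 5-year annuity): 18300 × a(5|0.071) = 18300 × 4.089242 = 74,833.1360
PV₀ = 74,833.1360 / (1+0.071)^9 = 74,833.1360 / 1.853981 = 40,363.4898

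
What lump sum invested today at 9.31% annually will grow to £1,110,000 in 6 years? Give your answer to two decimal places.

PV = 1,110,000 / (1 + 0.0931)^6 = 1,110,000 / 1.705923 = 650,674.2392

£650,674.24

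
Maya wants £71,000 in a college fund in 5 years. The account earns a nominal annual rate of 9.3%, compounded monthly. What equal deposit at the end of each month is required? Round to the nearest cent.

£933.95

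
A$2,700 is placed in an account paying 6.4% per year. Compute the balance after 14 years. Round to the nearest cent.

2,700 × (1+0.064)^14 = 2,700 × 2.383322 = 6,434.9704

A$6,434.97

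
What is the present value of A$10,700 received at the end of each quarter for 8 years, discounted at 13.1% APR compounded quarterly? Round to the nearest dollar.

A$210,218

With 4 periods per year: i = 0.03275, n = 32.
PV = PMT · [1 − (1+i)^(−n)] / i = 10700 · 19.646500 = 210,217.5489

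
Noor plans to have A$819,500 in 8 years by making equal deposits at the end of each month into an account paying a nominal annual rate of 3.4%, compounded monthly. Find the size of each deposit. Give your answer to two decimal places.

A$7,440.08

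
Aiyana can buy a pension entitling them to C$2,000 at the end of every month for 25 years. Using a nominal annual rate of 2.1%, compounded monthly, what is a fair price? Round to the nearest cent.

i = 0.021/12 = 0.00175 per month; n = 25·12 = 300.
Annuity factor a(300|0.00175) = 233.241797; PV = 2000 × 233.241797 = 466,483.5934

C$466,483.59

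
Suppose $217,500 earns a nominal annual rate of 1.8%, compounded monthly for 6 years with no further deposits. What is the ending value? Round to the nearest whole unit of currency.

$242,286

Periodic rate i = 0.018/12 = 0.0015; n = 6 × 12 = 72 periods.
FV = 217,500 × (1 + 0.0015)^72 = 242,285.7783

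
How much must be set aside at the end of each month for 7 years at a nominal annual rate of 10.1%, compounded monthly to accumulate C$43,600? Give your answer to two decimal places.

C$359.10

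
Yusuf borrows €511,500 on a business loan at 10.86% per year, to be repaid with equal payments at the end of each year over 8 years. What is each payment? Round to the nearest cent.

Annuity-PV factor = 5.171917; PMT = 511500 / 5.171917 = 98,899.4981

€98,899.50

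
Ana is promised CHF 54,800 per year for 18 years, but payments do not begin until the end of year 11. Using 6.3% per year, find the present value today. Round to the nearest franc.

CHF 314,959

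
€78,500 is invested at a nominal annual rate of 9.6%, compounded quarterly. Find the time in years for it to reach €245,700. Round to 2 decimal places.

12.03 years

Periodic rate i = 0.096/4 = 0.024.
(1+i)^n = 245700/78500 = 3.12994, so n = ln 3.12994 / ln 1.024 = 48.1104 quarters
= 48.1104/4 years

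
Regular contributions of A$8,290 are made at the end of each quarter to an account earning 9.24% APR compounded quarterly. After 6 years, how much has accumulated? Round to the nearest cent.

A$261,961.10

With 4 periods per year: i = 0.0231, n = 24.
FV = 8290 × [(1+0.0231)^24 − 1] / 0.0231 = 8290 × 31.599650 = 261,961.0987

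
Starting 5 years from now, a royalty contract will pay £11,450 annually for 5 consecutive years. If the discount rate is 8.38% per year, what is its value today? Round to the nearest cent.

£32,805.00

Value one period before first payment (t=4): 11450 × [1 − (1+0.0838)^(−5)] / 0.0838 = 11450 × 3.953039 = 45,262.2971
PV₀ = 45,262.2971 / (1+0.0838)^4 = 45,262.2971 / 1.379738 = 32,804.9971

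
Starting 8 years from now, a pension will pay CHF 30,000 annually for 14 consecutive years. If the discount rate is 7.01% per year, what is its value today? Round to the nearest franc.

CHF 163,182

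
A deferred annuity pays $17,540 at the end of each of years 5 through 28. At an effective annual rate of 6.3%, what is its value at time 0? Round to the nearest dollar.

$167,728

Value one period before first payment (t=4): 17540 × [1 − (1+0.063)^(−24)] / 0.063 = 17540 × 12.209812 = 214,160.1007
Discount back 4 years: 214,160.1007 × (1+0.063)^(−4) = 214,160.1007 × 0.783190 = 167,727.9752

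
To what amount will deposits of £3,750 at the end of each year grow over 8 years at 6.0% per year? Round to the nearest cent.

£37,115.50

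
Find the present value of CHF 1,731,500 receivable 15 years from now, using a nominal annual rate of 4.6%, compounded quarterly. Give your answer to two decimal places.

i = 0.046/4 = 0.0115 per quarter; n = 15·4 = 60.
PV = FV·(1+i)^(−n) = 1,731,500 × 0.503555 = 871,905.2034

CHF 871,905.20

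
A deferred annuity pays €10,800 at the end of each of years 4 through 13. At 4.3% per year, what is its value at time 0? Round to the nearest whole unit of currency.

PV at t=3 (ordinary 10-year annuity): 10800 × a(10|0.043) = 10800 × 7.991107 = 86,303.9598
PV₀ = 86,303.9598 / (1+0.043)^3 = 86,303.9598 / 1.134627 = 76,063.7613

€76,064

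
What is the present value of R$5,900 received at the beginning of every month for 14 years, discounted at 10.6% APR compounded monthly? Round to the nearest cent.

R$520,050.26

i = 0.106/12 = 0.00883333 per month; n = 14·12 = 168.
Annuity factor a(168|0.00883333) × (1+i) = 88.144112; PV = 5900 × 88.144112 = 520,050.2622
Payments are at the start of each period, so multiply by (1+i).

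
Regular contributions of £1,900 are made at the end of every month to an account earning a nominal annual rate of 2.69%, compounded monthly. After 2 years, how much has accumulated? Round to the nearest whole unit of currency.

Periodic rate i = 0.0269/12 = 0.00224167; n = 2 × 12 = 24 periods.
FV = PMT · [(1+i)^n − 1] / i = 1900 · 24.628992 = 46,795.0839

£46,795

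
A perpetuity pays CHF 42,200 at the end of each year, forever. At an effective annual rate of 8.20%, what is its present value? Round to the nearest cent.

CHF 514,634.15

PV = C/r = 42200/0.082 = 514,634.1463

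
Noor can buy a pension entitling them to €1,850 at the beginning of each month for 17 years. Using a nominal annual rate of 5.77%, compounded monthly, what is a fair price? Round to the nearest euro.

€241,293

i = 0.0577/12 = 0.00480833 per month; n = 17·12 = 204.
PV = PMT · [1 − (1+i)^(−n)] / i × (1+i) = 1850 · 130.428796 = 241,293.2733
Payments are at the start of each period, so multiply by (1+i).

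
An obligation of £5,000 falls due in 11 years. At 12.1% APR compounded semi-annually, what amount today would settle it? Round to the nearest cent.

£1,373.20

Periodic rate i = 0.121/2 = 0.0605; n = 11 × 2 = 22 periods.
PV = FV·(1+i)^(−n) = 5,000 × 0.274641 = 1,373.2044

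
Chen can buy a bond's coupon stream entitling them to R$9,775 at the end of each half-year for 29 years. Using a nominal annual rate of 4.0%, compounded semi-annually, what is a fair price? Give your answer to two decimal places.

With 2 periods per year: i = 0.02, n = 58.
PV = 9775 × [1 − (1+0.02)^(−58)] / 0.02 = 9775 × 34.145226 = 333,769.5890

R$333,769.59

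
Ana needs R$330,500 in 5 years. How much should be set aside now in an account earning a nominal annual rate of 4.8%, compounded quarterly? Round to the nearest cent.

R$260,352.18

Periodic rate i = 0.048/4 = 0.012; n = 5 × 4 = 20 periods.
PV = FV·(1+i)^(−n) = 330,500 × 0.787752 = 260,352.1772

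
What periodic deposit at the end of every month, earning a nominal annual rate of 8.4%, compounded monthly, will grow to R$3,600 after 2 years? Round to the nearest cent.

i = 0.084/12 = 0.007 per month; n = 2·12 = 24.
FV-annuity factor = 26.034925; PMT = 3600 / 26.034925 = 138.2758

R$138.28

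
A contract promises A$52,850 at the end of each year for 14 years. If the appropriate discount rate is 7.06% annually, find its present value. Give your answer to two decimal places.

A$460,539.50

Annuity factor a(14|0.0706) = 8.714087; PV = 52850 × 8.714087 = 460,539.4960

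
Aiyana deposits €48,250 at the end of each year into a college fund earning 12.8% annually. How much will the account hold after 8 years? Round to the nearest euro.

Accumulation factor s(8|0.128) = 12.664335; FV = 48250 × 12.664335 = 611,054.1563

€611,054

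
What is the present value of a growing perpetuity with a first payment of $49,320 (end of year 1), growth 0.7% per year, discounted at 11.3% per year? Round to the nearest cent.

$465,283.02

PV = D₁/(r − g) = 49320/(0.113 − 0.007) = 465,283.0189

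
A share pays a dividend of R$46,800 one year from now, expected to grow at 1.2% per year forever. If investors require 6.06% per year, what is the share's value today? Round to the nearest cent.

R$962,962.96

PV = D₁/(r − g) = 46800/(0.0606 − 0.012) = 962,962.9630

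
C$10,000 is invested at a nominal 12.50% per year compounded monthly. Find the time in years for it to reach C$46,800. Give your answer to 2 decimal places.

12.41 years

Periodic rate i = 0.125/12 = 0.0104167.
(1+i)^n = 46800/10000 = 4.68000, so n = ln 4.68000 / ln 1.01042 = 148.9269 months
= 148.9269/12 years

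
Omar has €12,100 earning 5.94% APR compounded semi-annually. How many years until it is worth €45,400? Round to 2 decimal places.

22.59 years

Periodic rate i = 0.0594/2 = 0.0297.
n = ln(45400/12100) / ln(1+0.0297) = ln(3.75207) / 0.029267 = 45.1800 half-years
= 45.1800/2 years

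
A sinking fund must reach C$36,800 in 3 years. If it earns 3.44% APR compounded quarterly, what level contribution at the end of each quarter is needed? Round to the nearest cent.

C$2,924.30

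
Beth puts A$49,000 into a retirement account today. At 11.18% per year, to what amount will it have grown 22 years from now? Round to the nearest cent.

FV = 49,000 × (1 + 0.1118)^22 = 504,408.9844

A$504,408.98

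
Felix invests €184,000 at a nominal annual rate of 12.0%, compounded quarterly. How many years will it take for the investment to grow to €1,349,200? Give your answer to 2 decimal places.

16.85 years

Periodic rate i = 0.12/4 = 0.03.
n = ln(1.3492e+06/184000) / ln(1+0.03) = ln(7.33261) / 0.029559 = 67.4023 quarters
= 67.4023/4 years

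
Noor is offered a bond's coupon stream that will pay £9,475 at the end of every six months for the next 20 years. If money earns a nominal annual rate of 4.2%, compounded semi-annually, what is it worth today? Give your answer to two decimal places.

£254,705.10

Periodic rate i = 0.042/2 = 0.021; n = 20 × 2 = 40 periods.
PV = 9475 × [1 − (1+0.021)^(−40)] / 0.021 = 9475 × 26.881804 = 254,705.0965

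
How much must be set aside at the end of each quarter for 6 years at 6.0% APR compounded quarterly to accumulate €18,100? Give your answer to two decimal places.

Periodic rate i = 0.06/4 = 0.015; n = 6 × 4 = 24 periods.
FV-annuity factor = 28.633521; PMT = 18100 / 28.633521 = 632.1262

€632.13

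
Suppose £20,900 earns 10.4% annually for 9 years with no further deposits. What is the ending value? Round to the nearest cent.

£50,917.60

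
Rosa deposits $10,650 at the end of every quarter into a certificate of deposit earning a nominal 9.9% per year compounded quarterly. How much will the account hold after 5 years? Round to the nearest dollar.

With 4 periods per year: i = 0.02475, n = 20.
FV = 10650 × [(1+0.02475)^20 − 1] / 0.02475 = 10650 × 25.480472 = 271,367.0273

$271,367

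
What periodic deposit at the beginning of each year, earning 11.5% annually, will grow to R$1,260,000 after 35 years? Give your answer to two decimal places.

PMT = 1.26e+06 / ( [(1+0.115)^35 − 1] / 0.115 × (1+i) ) = 1.26e+06 / 428.025351 = 2,943.7509

R$2,943.75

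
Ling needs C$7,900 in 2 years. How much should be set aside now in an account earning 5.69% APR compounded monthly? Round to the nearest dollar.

C$7,052

With 12 periods per year: i = 0.00474167, n = 24.
PV = FV·(1+i)^(−n) = 7,900 × 0.892676 = 7,052.1442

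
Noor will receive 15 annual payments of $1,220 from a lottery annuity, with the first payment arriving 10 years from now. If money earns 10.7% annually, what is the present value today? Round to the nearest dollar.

PV at t=9 (ordinary 15-year annuity): 1220 × a(15|0.107) = 1220 × 7.311556 = 8,920.0980
PV₀ = 8,920.0980 / (1+0.107)^9 = 8,920.0980 / 2.496483 = 3,573.0660

$3,573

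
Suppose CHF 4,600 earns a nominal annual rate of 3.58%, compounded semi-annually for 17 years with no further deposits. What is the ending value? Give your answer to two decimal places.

CHF 8,408.76

Periodic rate i = 0.0358/2 = 0.0179; n = 17 × 2 = 34 periods.
FV = PV·(1+i)^n = 4,600 × 1.827990 = 8,408.7554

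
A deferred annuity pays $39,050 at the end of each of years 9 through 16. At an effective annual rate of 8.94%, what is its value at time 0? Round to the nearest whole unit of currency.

$109,193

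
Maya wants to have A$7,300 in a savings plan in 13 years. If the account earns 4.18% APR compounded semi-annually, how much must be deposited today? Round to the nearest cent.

A$4,263.43

i = 0.0418/2 = 0.0209 per half-year; n = 13·2 = 26.
Discount factor = (1+0.0209)^(−26) = 0.584032; PV = 7,300 × 0.584032 = 4,263.4342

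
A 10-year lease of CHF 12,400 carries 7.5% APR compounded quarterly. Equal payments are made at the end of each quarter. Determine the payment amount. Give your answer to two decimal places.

CHF 443.41

i = 0.075/4 = 0.01875 per quarter; n = 10·4 = 40.
PMT = 12400 / ( [1 − (1+0.01875)^(−40)] / 0.01875 ) = 12400 / 27.964888 = 443.4132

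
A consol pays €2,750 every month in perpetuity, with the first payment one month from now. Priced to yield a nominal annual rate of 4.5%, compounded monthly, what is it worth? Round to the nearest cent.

€733,333.33

Periodic rate i = 0.045/12 = 0.00375.
PV = PMT / i = 2750 / 0.00375 = 733,333.3333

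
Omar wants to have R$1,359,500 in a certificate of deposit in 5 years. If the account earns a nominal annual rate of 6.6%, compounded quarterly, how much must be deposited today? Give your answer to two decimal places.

R$980,012.36

i = 0.066/4 = 0.0165 per quarter; n = 5·4 = 20.
Discount factor = (1+0.0165)^(−20) = 0.720862; PV = 1,359,500 × 0.720862 = 980,012.3585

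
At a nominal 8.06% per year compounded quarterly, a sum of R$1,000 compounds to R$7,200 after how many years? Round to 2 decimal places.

Periodic rate i = 0.0806/4 = 0.02015.
n = ln(7200/1000) / ln(1+0.02015) = ln(7.20000) / 0.019950 = 98.9530 quarters
= 98.9530/4 years

24.74 years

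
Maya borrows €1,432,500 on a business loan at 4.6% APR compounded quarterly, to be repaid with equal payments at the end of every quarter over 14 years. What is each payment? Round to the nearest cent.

€34,837.14

Periodic rate i = 0.046/4 = 0.0115; n = 14 × 4 = 56 periods.
Annuity-PV factor = 41.119913; PMT = 1.4325e+06 / 41.119913 = 34,837.1362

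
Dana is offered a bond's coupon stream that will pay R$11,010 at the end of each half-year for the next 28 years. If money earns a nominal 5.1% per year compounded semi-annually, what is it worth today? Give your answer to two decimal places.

Periodic rate i = 0.051/2 = 0.0255; n = 28 × 2 = 56 periods.
Annuity factor a(56|0.0255) = 29.642366; PV = 11010 × 29.642366 = 326,362.4478

R$326,362.45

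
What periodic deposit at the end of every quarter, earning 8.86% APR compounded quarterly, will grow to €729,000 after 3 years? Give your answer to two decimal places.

€53,700.03

With 4 periods per year: i = 0.02215, n = 12.
PMT = 729000 / ( [(1+0.02215)^12 − 1] / 0.02215 ) = 729000 / 13.575412 = 53,700.0280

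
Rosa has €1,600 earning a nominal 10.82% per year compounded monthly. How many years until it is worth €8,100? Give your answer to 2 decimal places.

Periodic rate i = 0.1082/12 = 0.00901667.
(1+i)^n = 8100/1600 = 5.06250, so n = ln 5.06250 / ln 1.00902 = 180.6833 months
= 180.6833/12 years

15.06 years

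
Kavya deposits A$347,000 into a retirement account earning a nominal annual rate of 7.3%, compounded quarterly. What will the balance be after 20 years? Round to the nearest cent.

With 4 periods per year: i = 0.01825, n = 80.
FV = 347,000 × (1 + 0.01825)^80 = 1,474,629.6959

A$1,474,629.70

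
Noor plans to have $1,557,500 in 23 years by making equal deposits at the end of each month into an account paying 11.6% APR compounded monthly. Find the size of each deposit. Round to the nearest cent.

$1,138.21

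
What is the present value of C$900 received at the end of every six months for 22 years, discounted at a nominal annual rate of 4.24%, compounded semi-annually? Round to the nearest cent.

C$25,586.09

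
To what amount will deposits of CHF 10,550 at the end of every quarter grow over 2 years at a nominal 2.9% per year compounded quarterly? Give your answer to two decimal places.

Periodic rate i = 0.029/4 = 0.00725; n = 2 × 4 = 8 periods.
FV = 10550 × [(1+0.00725)^8 − 1] / 0.00725 = 10550 × 8.205970 = 86,572.9870

CHF 86,572.99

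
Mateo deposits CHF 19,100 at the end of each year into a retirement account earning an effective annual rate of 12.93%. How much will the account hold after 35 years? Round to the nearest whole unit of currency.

Accumulation factor s(35|0.1293) = 537.682156; FV = 19100 × 537.682156 = 10,269,729.1797

CHF 10,269,729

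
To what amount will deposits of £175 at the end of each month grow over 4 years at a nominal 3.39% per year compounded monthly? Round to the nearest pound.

£8,983

i = 0.0339/12 = 0.002825 per month; n = 4·12 = 48.
FV = 175 × [(1+0.002825)^48 − 1] / 0.002825 = 175 × 51.329131 = 8,982.5979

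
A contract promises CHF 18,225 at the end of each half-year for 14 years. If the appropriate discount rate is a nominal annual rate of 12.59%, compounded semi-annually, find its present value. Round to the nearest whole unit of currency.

Periodic rate i = 0.1259/2 = 0.06295; n = 14 × 2 = 28 periods.
PV = PMT · [1 − (1+i)^(−n)] / i = 18225 · 13.010577 = 237,117.7688

CHF 237,118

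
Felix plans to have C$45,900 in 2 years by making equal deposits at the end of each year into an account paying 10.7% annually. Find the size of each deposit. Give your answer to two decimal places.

FV-annuity factor = 2.107000; PMT = 45900 / 2.107000 = 21,784.5278

C$21,784.53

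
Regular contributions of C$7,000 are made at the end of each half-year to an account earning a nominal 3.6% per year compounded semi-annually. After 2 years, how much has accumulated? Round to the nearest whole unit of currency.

C$28,765

With 2 periods per year: i = 0.018, n = 4.
FV = PMT · [(1+i)^n − 1] / i = 7000 · 4.109302 = 28,765.1128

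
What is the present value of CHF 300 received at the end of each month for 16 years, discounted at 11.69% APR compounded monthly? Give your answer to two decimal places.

Periodic rate i = 0.1169/12 = 0.00974167; n = 16 × 12 = 192 periods.
PV = 300 × [1 − (1+0.00974167)^(−192)] / 0.00974167 = 300 × 86.693289 = 26,007.9868

CHF 26,007.99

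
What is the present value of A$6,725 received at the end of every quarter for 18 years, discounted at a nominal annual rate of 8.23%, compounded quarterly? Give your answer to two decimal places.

A$251,427.55

With 4 periods per year: i = 0.020575, n = 72.
PV = 6725 × [1 − (1+0.020575)^(−72)] / 0.020575 = 6725 × 37.386996 = 251,427.5464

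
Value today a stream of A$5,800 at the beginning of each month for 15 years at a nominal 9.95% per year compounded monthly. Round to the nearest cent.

A$545,760.89

With 12 periods per year: i = 0.00829167, n = 180.
Annuity factor a(180|0.00829167) × (1+i) = 94.096705; PV = 5800 × 94.096705 = 545,760.8902
(Beginning-of-period payments → annuity-due factor ×(1+i).)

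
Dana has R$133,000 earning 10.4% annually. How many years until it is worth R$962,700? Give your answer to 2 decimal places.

n = ln(962700/133000) / ln(1+0.104) = ln(7.23835) / 0.098940 = 20.0060 years

20.01 years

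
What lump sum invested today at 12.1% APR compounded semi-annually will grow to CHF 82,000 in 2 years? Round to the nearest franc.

CHF 64,829

With 2 periods per year: i = 0.0605, n = 4.
PV = FV·(1+i)^(−n) = 82,000 × 0.790601 = 64,829.2744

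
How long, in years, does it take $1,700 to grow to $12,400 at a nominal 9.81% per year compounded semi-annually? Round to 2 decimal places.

20.75 years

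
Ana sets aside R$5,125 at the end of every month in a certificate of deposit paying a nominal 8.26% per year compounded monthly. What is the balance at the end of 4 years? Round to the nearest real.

R$290,338

i = 0.0826/12 = 0.00688333 per month; n = 4·12 = 48.
FV = 5125 × [(1+0.00688333)^48 − 1] / 0.00688333 = 5125 × 56.651390 = 290,338.3746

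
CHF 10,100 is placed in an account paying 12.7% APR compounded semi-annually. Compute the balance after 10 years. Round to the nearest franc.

i = 0.127/2 = 0.0635 per half-year; n = 10·2 = 20.
FV = 10,100 × (1 + 0.0635)^20 = 34,599.6144

CHF 34,600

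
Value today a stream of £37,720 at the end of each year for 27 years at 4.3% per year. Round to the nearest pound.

PV = PMT · [1 − (1+i)^(−n)] / i = 37720 · 15.793814 = 595,742.6803

£595,743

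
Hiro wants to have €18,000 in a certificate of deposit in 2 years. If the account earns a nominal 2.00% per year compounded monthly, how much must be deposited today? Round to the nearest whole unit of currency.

With 12 periods per year: i = 0.00166667, n = 24.
PV = FV·(1+i)^(−n) = 18,000 × 0.960821 = 17,294.7857

€17,295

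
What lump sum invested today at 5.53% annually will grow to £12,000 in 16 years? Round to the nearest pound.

£5,072

PV = FV·(1+i)^(−n) = 12,000 × 0.422654 = 5,071.8481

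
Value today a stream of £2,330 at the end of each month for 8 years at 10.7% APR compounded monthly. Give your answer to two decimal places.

£149,867.43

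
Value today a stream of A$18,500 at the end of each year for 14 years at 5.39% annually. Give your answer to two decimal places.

A$178,642.80

Annuity factor a(14|0.0539) = 9.656368; PV = 18500 × 9.656368 = 178,642.8031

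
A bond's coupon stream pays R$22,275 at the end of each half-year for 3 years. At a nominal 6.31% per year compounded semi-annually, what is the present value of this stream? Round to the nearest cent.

R$120,050.48

i = 0.0631/2 = 0.03155 per half-year; n = 3·2 = 6.
PV = PMT · [1 − (1+i)^(−n)] / i = 22275 · 5.389472 = 120,050.4778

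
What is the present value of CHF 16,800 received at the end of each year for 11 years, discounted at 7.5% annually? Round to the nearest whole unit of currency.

PV = PMT · [1 − (1+i)^(−n)] / i = 16800 · 7.315424 = 122,899.1256

CHF 122,899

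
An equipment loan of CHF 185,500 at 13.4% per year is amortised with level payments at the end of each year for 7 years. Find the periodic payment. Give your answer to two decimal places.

CHF 42,467.06

PMT = 185500 / ( [1 − (1+0.134)^(−7)] / 0.134 ) = 185500 / 4.368092 = 42,467.0585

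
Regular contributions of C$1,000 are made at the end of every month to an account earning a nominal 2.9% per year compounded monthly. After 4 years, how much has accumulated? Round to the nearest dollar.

C$50,830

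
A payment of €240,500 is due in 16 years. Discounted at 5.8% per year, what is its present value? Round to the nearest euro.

€97,576

PV = FV·(1+i)^(−n) = 240,500 × 0.405723 = 97,576.3116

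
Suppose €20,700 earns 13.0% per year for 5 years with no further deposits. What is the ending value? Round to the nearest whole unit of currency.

20,700 × (1+0.13)^5 = 20,700 × 1.842435 = 38,138.4082

€38,138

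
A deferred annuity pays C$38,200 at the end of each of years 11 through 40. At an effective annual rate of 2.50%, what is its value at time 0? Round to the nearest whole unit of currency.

Value one period before first payment (t=10): 38200 × [1 − (1+0.025)^(−30)] / 0.025 = 38200 × 20.930293 = 799,537.1770
Discount back 10 years: 799,537.1770 × (1+0.025)^(−10) = 799,537.1770 × 0.781198 = 624,597.1648

C$624,597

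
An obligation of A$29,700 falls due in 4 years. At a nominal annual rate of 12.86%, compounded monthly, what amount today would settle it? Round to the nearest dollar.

i = 0.1286/12 = 0.0107167 per month; n = 4·12 = 48.
PV = FV·(1+i)^(−n) = 29,700 × 0.599498 = 17,805.0805

A$17,805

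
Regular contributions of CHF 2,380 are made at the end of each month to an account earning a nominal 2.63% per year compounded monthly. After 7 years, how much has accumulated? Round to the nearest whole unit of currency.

CHF 219,243

With 12 periods per year: i = 0.00219167, n = 84.
FV = 2380 × [(1+0.00219167)^84 − 1] / 0.00219167 = 2380 × 92.118884 = 219,242.9428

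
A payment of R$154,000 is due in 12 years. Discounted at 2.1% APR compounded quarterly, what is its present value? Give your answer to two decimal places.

R$119,774.62

With 4 periods per year: i = 0.00525, n = 48.
PV = FV·(1+i)^(−n) = 154,000 × 0.777757 = 119,774.6183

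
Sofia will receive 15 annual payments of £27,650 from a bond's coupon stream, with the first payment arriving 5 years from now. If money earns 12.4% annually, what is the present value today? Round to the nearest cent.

PV at t=4 (ordinary 15-year annuity): 27650 × a(15|0.124) = 27650 × 6.667879 = 184,366.8488
PV₀ = 184,366.8488 / (1+0.124)^4 = 184,366.8488 / 1.596119 = 115,509.4691

£115,509.47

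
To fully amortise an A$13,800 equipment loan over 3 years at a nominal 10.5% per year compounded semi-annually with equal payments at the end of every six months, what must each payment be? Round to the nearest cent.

A$2,740.62

Periodic rate i = 0.105/2 = 0.0525; n = 3 × 2 = 6 periods.
PMT = 13800 / ( [1 − (1+0.0525)^(−6)] / 0.0525 ) = 13800 / 5.035363 = 2,740.6168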